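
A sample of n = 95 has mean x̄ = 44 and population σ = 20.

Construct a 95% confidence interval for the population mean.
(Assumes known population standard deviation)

Confidence level: 95%, α = 0.05
z_0.025 = 1.960
SE = σ/√n = 20/√95 = 2.0520
Margin of error = 1.960 × 2.0520 = 4.0219
CI: x̄ ± margin = 44 ± 4.0219
CI: (39.9781, 48.0219)

Answer: (39.9781, 48.0219)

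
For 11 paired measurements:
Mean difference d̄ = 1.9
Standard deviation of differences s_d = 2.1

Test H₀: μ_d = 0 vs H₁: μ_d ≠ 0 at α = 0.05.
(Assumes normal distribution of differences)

df = n - 1 = 10
SE = s_d/√n = 2.1/√11 = 0.6332
t = d̄/SE = 1.9/0.6332 = 3.0006
Critical value: t_{0.025,10} = ±2.228
p-value ≈ 0.0133
Decision: reject H₀

Answer: t = 3.0006, reject H₀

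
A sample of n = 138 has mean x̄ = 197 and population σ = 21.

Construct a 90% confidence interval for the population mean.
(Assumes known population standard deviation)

Confidence level: 90%, α = 0.1
z_0.05 = 1.645
SE = σ/√n = 21/√138 = 1.7876
Margin of error = 1.645 × 1.7876 = 2.9406
CI: x̄ ± margin = 197 ± 2.9406
CI: (194.0594, 199.9406)

Answer: (194.0594, 199.9406)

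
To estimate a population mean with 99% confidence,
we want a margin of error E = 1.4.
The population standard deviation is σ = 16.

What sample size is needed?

z_0.005 = 2.576
n = (z×σ/E)² = (2.576×16/1.4)²
n = 866.7136
Round up: n = 867

Answer: n = 867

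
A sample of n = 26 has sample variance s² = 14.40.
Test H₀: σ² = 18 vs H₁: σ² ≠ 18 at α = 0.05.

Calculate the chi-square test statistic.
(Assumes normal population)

df = n - 1 = 25
χ² = (n-1)s²/σ₀² = 25×14.40/18 = 20.0000
Critical values: χ²_{0.975,25} = 13.120, χ²_{0.025,25} = 40.646
Rejection region: χ² < 13.120 or χ² > 40.646
Decision: fail to reject H₀

Answer: χ² = 20.0000, fail to reject H₀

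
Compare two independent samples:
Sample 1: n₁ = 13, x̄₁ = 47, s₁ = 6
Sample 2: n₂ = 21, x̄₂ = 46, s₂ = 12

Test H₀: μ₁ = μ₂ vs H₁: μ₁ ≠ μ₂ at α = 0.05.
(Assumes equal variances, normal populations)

Answer: t = 0.2785, fail to reject H₀

Derivation:
Pooled variance: s²_p = [12×6² + 20×12²]/(32) = 103.5000
s_p = 10.1735
SE = s_p×√(1/n₁ + 1/n₂) = 10.1735×√(1/13 + 1/21) = 3.5903
t = (x̄₁ - x̄₂)/SE = (47 - 46)/3.5903 = 0.2785
df = 32, t-critical = ±2.037
Decision: fail to reject H₀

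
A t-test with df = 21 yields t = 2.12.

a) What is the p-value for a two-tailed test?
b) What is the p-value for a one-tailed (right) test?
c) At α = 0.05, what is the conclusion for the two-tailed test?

Using t-distribution with df = 21:
a) Two-tailed: p = 2×P(T > 2.12) = 0.0461
b) One-tailed: p = P(T > 2.12) = 0.0230
c) 0.0461 < 0.05, reject H₀

Answer: a) 0.0461, b) 0.0230, c) reject H₀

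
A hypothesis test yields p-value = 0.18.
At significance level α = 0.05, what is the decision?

Answer: fail to reject H₀

Derivation:
Compare p-value to α:
0.18 ≥ 0.05
Decision: fail to reject H₀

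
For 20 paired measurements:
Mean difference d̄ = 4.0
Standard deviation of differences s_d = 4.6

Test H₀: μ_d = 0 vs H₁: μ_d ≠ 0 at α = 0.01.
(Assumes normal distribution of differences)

df = n - 1 = 19
SE = s_d/√n = 4.6/√20 = 1.0286
t = d̄/SE = 4.0/1.0286 = 3.8888
Critical value: t_{0.005,19} = ±2.861
p-value ≈ 0.0010
Decision: reject H₀

Answer: t = 3.8888, reject H₀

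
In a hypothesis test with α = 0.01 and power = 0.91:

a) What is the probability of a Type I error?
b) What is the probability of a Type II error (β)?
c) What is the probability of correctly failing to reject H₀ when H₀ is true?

Answer: a) 0.01, b) 0.09, c) 0.99

Derivation:
a) Type I error probability = α = 0.01
b) Power = P(reject H₀ | H₁ true) = 1 - β = 0.91, so Type II error probability = β = 1 - Power = 0.09
c) P(fail to reject H₀ | H₀ true) = 1 - α = 0.99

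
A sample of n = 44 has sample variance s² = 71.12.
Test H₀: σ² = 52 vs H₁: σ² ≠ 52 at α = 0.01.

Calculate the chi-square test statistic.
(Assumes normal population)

Answer: χ² = 58.8108, fail to reject H₀

Derivation:
df = n - 1 = 43
χ² = (n-1)s²/σ₀² = 43×71.12/52 = 58.8108
Critical values: χ²_{0.995,43} = 22.859, χ²_{0.005,43} = 70.616
Rejection region: χ² < 22.859 or χ² > 70.616
Decision: fail to reject H₀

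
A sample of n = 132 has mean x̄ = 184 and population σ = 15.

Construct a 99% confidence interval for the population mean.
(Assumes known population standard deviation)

Confidence level: 99%, α = 0.01
z_0.005 = 2.576
SE = σ/√n = 15/√132 = 1.3056
Margin of error = 2.576 × 1.3056 = 3.3632
CI: x̄ ± margin = 184 ± 3.3632
CI: (180.6368, 187.3632)

Answer: (180.6368, 187.3632)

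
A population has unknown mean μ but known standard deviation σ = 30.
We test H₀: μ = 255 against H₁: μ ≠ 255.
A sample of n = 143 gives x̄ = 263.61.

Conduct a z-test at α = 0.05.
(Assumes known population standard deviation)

Standard error: SE = σ/√n = 30/√143 = 2.5087
z-statistic: z = (x̄ - μ₀)/SE = (263.61 - 255)/2.5087 = 3.4321
Critical value: ±1.960
p-value = 0.0006
Decision: reject H₀

Answer: z = 3.4321, reject H₀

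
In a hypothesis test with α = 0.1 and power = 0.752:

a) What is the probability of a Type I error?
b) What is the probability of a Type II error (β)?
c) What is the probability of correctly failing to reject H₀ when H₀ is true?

Answer: a) 0.1, b) 0.248, c) 0.9

Derivation:
a) Type I error probability = α = 0.1
b) Power = P(reject H₀ | H₁ true) = 1 - β = 0.752, so Type II error probability = β = 1 - Power = 0.248
c) P(fail to reject H₀ | H₀ true) = 1 - α = 0.9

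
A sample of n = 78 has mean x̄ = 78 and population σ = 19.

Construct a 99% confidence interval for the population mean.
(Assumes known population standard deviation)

Answer: (72.4583, 83.5417)

Derivation:
Confidence level: 99%, α = 0.01
z_0.005 = 2.576
SE = σ/√n = 19/√78 = 2.1513
Margin of error = 2.576 × 2.1513 = 5.5417
CI: x̄ ± margin = 78 ± 5.5417
CI: (72.4583, 83.5417)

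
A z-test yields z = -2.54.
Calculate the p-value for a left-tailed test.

Answer: p-value ≈ 0.0055

Derivation:
For z = -2.54:
p = P(Z < -2.54) = Φ(-2.54) = 0.0055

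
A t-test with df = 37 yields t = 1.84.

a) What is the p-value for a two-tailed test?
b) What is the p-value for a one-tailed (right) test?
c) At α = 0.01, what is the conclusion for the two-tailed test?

Using t-distribution with df = 37:
a) Two-tailed: p = 2×P(T > 1.84) = 0.0738
b) One-tailed: p = P(T > 1.84) = 0.0369
c) 0.0738 ≥ 0.01, fail to reject H₀

Answer: a) 0.0738, b) 0.0369, c) fail to reject H₀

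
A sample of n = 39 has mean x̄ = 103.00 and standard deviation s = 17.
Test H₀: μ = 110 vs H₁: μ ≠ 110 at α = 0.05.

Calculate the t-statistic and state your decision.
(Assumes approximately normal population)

df = n - 1 = 38
SE = s/√n = 17/√39 = 2.7222
t = (x̄ - μ₀)/SE = (103.00 - 110)/2.7222 = -2.5714
Critical value: t_{0.025,38} = ±2.024
p-value ≈ 0.0142
Decision: reject H₀

Answer: t = -2.5714, reject H₀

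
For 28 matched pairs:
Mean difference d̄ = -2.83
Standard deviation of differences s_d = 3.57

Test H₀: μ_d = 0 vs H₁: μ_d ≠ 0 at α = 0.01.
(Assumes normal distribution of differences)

Answer: t = -4.1945, reject H₀

Derivation:
df = n - 1 = 27
SE = s_d/√n = 3.57/√28 = 0.6747
t = d̄/SE = -2.83/0.6747 = -4.1945
Critical value: t_{0.005,27} = ±2.771
p-value ≈ 0.0003
Decision: reject H₀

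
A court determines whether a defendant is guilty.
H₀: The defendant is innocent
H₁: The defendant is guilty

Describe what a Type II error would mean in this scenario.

Type I error (α): Rejecting H₀ when H₀ is true
Type II error (β): Failing to reject H₀ when H₁ is true

Answer: Acquitting a guilty person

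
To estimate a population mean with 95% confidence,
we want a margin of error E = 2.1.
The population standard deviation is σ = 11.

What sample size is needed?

z_0.025 = 1.960
n = (z×σ/E)² = (1.960×11/2.1)²
n = 105.4044
Round up: n = 106

Answer: n = 106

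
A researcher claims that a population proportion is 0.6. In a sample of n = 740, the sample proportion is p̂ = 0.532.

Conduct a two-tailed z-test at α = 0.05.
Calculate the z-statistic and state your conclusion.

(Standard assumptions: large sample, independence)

Answer: z = -3.7759, reject H₀

Derivation:
H₀: p = 0.6, H₁: p ≠ 0.6
Standard error: SE = √(p₀(1-p₀)/n) = √(0.6×0.4/740) = 0.018009
z-statistic: z = (p̂ - p₀)/SE = (0.532 - 0.6)/0.018009 = -3.7759
Critical value: z_0.025 = ±1.960
p-value = 0.0002
Decision: reject H₀ at α = 0.05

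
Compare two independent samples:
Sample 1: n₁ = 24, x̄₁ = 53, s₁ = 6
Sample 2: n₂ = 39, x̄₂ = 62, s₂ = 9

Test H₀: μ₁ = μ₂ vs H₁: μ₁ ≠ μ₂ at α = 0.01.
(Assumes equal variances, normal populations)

Pooled variance: s²_p = [23×6² + 38×9²]/(61) = 64.0328
s_p = 8.0020
SE = s_p×√(1/n₁ + 1/n₂) = 8.0020×√(1/24 + 1/39) = 2.0760
t = (x̄₁ - x̄₂)/SE = (53 - 62)/2.0760 = -4.3353
df = 61, t-critical = ±2.659
Decision: reject H₀

Answer: t = -4.3353, reject H₀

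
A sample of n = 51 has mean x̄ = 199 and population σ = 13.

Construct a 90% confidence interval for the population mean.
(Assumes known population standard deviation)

Confidence level: 90%, α = 0.1
z_0.05 = 1.645
SE = σ/√n = 13/√51 = 1.8204
Margin of error = 1.645 × 1.8204 = 2.9946
CI: x̄ ± margin = 199 ± 2.9946
CI: (196.0054, 201.9946)

Answer: (196.0054, 201.9946)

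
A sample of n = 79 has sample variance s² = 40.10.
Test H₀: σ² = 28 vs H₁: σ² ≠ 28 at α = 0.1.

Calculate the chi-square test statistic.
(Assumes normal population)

Answer: χ² = 111.7071, reject H₀

Derivation:
df = n - 1 = 78
χ² = (n-1)s²/σ₀² = 78×40.10/28 = 111.7071
Critical values: χ²_{0.95,78} = 58.654, χ²_{0.05,78} = 99.617
Rejection region: χ² < 58.654 or χ² > 99.617
Decision: reject H₀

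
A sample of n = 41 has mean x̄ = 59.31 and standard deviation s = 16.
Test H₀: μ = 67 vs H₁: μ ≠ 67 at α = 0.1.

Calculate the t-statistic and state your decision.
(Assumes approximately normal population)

df = n - 1 = 40
SE = s/√n = 16/√41 = 2.4988
t = (x̄ - μ₀)/SE = (59.31 - 67)/2.4988 = -3.0775
Critical value: t_{0.05,40} = ±1.684
p-value ≈ 0.0038
Decision: reject H₀

Answer: t = -3.0775, reject H₀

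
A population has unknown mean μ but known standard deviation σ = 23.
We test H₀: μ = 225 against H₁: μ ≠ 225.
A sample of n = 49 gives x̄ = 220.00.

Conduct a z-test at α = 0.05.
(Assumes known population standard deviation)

Answer: z = -1.5217, fail to reject H₀

Derivation:
Standard error: SE = σ/√n = 23/√49 = 3.2857
z-statistic: z = (x̄ - μ₀)/SE = (220.00 - 225)/3.2857 = -1.5217
Critical value: ±1.960
p-value = 0.1281
Decision: fail to reject H₀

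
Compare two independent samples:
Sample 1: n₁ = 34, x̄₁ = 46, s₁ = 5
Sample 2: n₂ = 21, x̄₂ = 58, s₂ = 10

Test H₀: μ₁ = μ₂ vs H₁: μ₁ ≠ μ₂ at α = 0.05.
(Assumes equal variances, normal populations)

Pooled variance: s²_p = [33×5² + 20×10²]/(53) = 53.3019
s_p = 7.3008
SE = s_p×√(1/n₁ + 1/n₂) = 7.3008×√(1/34 + 1/21) = 2.0263
t = (x̄₁ - x̄₂)/SE = (46 - 58)/2.0263 = -5.9221
df = 53, t-critical = ±2.006
Decision: reject H₀

Answer: t = -5.9221, reject H₀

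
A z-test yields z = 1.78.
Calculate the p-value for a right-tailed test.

For z = 1.78:
p = P(Z > 1.78) = 1 - Φ(1.78) = 0.0375

Answer: p-value ≈ 0.0375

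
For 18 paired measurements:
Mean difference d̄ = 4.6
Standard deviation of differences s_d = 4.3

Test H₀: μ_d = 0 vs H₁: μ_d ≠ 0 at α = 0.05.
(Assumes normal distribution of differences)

df = n - 1 = 17
SE = s_d/√n = 4.3/√18 = 1.0135
t = d̄/SE = 4.6/1.0135 = 4.5387
Critical value: t_{0.025,17} = ±2.110
p-value ≈ 0.0003
Decision: reject H₀

Answer: t = 4.5387, reject H₀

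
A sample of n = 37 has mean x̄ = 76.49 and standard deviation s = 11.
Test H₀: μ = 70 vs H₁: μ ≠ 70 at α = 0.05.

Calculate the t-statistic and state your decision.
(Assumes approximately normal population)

Answer: t = 3.5888, reject H₀

Derivation:
df = n - 1 = 36
SE = s/√n = 11/√37 = 1.8084
t = (x̄ - μ₀)/SE = (76.49 - 70)/1.8084 = 3.5888
Critical value: t_{0.025,36} = ±2.028
p-value ≈ 0.0010
Decision: reject H₀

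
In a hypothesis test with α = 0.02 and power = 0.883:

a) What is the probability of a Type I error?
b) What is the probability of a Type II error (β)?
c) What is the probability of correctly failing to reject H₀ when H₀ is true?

Answer: a) 0.02, b) 0.117, c) 0.98

Derivation:
a) Type I error probability = α = 0.02
b) Power = P(reject H₀ | H₁ true) = 1 - β = 0.883, so Type II error probability = β = 1 - Power = 0.117
c) P(fail to reject H₀ | H₀ true) = 1 - α = 0.98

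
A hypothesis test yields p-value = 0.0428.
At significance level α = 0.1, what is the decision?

Compare p-value to α:
0.0428 < 0.1
Decision: reject H₀

Answer: reject H₀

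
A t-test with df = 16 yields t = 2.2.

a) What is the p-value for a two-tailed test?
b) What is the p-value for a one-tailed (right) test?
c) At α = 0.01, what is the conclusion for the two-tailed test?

Answer: a) 0.0428, b) 0.0214, c) fail to reject H₀

Derivation:
Using t-distribution with df = 16:
a) Two-tailed: p = 2×P(T > 2.2) = 0.0428
b) One-tailed: p = P(T > 2.2) = 0.0214
c) 0.0428 ≥ 0.01, fail to reject H₀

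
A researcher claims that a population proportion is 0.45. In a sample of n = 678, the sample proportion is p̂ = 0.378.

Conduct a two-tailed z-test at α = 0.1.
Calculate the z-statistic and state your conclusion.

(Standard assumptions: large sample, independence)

H₀: p = 0.45, H₁: p ≠ 0.45
Standard error: SE = √(p₀(1-p₀)/n) = √(0.45×0.55/678) = 0.019106
z-statistic: z = (p̂ - p₀)/SE = (0.378 - 0.45)/0.019106 = -3.7684
Critical value: z_0.05 = ±1.645
p-value = 0.0002
Decision: reject H₀ at α = 0.1

Answer: z = -3.7684, reject H₀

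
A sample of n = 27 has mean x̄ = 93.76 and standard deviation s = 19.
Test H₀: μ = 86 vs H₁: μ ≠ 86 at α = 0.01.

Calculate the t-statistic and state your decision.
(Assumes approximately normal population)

Answer: t = 2.1222, fail to reject H₀

Derivation:
df = n - 1 = 26
SE = s/√n = 19/√27 = 3.6566
t = (x̄ - μ₀)/SE = (93.76 - 86)/3.6566 = 2.1222
Critical value: t_{0.005,26} = ±2.779
p-value ≈ 0.0435
Decision: fail to reject H₀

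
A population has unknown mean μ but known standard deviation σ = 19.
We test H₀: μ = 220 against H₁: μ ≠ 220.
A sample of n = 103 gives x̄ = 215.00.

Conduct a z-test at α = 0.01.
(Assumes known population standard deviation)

Standard error: SE = σ/√n = 19/√103 = 1.8721
z-statistic: z = (x̄ - μ₀)/SE = (215.00 - 220)/1.8721 = -2.6708
Critical value: ±2.576
p-value = 0.0076
Decision: reject H₀

Answer: z = -2.6708, reject H₀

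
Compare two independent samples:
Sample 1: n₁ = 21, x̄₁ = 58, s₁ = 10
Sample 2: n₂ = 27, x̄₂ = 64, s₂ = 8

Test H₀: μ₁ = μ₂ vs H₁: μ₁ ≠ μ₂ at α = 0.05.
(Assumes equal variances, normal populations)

Answer: t = -2.3106, reject H₀

Derivation:
Pooled variance: s²_p = [20×10² + 26×8²]/(46) = 79.6522
s_p = 8.9248
SE = s_p×√(1/n₁ + 1/n₂) = 8.9248×√(1/21 + 1/27) = 2.5967
t = (x̄₁ - x̄₂)/SE = (58 - 64)/2.5967 = -2.3106
df = 46, t-critical = ±2.013
Decision: reject H₀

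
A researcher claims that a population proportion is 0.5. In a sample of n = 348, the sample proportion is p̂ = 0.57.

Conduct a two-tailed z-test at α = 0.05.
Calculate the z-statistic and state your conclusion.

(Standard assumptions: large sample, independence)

Answer: z = 2.6116, reject H₀

Derivation:
H₀: p = 0.5, H₁: p ≠ 0.5
Standard error: SE = √(p₀(1-p₀)/n) = √(0.5×0.5/348) = 0.026803
z-statistic: z = (p̂ - p₀)/SE = (0.57 - 0.5)/0.026803 = 2.6116
Critical value: z_0.025 = ±1.960
p-value = 0.0090
Decision: reject H₀ at α = 0.05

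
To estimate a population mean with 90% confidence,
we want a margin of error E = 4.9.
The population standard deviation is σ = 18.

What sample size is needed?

Answer: n = 37

Derivation:
z_0.05 = 1.645
n = (z×σ/E)² = (1.645×18/4.9)²
n = 36.5161
Round up: n = 37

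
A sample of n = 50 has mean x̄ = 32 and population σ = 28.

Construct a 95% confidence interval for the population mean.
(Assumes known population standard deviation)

Answer: (24.2388, 39.7612)

Derivation:
Confidence level: 95%, α = 0.05
z_0.025 = 1.960
SE = σ/√n = 28/√50 = 3.9598
Margin of error = 1.960 × 3.9598 = 7.7612
CI: x̄ ± margin = 32 ± 7.7612
CI: (24.2388, 39.7612)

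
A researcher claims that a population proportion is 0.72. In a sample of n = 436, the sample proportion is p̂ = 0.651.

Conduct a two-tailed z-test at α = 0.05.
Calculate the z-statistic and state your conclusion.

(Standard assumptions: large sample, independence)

Answer: z = -3.2089, reject H₀

Derivation:
H₀: p = 0.72, H₁: p ≠ 0.72
Standard error: SE = √(p₀(1-p₀)/n) = √(0.72×0.28/436) = 0.021503
z-statistic: z = (p̂ - p₀)/SE = (0.651 - 0.72)/0.021503 = -3.2089
Critical value: z_0.025 = ±1.960
p-value = 0.0013
Decision: reject H₀ at α = 0.05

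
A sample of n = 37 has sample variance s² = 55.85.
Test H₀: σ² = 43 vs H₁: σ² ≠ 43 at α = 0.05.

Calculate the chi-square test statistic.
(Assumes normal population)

df = n - 1 = 36
χ² = (n-1)s²/σ₀² = 36×55.85/43 = 46.7581
Critical values: χ²_{0.975,36} = 21.336, χ²_{0.025,36} = 54.437
Rejection region: χ² < 21.336 or χ² > 54.437
Decision: fail to reject H₀

Answer: χ² = 46.7581, fail to reject H₀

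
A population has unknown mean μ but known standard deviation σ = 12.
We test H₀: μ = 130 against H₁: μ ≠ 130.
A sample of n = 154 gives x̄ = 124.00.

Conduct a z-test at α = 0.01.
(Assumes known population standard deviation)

Answer: z = -6.2048, reject H₀

Derivation:
Standard error: SE = σ/√n = 12/√154 = 0.9670
z-statistic: z = (x̄ - μ₀)/SE = (124.00 - 130)/0.9670 = -6.2048
Critical value: ±2.576
p-value < 0.0001
Decision: reject H₀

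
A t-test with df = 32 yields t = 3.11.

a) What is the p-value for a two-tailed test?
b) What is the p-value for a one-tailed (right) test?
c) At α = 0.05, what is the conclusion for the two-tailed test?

Answer: a) 0.0039, b) 0.0020, c) reject H₀

Derivation:
Using t-distribution with df = 32:
a) Two-tailed: p = 2×P(T > 3.11) = 0.0039
b) One-tailed: p = P(T > 3.11) = 0.0020
c) 0.0039 < 0.05, reject H₀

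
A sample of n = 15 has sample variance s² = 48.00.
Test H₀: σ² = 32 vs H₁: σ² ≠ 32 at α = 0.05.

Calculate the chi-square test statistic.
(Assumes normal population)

df = n - 1 = 14
χ² = (n-1)s²/σ₀² = 14×48.00/32 = 21.0000
Critical values: χ²_{0.975,14} = 5.629, χ²_{0.025,14} = 26.119
Rejection region: χ² < 5.629 or χ² > 26.119
Decision: fail to reject H₀

Answer: χ² = 21.0000, fail to reject H₀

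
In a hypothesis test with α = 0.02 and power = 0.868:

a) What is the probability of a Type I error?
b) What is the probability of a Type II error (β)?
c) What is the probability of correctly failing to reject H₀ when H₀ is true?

Answer: a) 0.02, b) 0.132, c) 0.98

Derivation:
a) Type I error probability = α = 0.02
b) Power = P(reject H₀ | H₁ true) = 1 - β = 0.868, so Type II error probability = β = 1 - Power = 0.132
c) P(fail to reject H₀ | H₀ true) = 1 - α = 0.98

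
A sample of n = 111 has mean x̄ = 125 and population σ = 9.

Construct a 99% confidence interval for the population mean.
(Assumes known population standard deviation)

Answer: (122.7996, 127.2004)

Derivation:
Confidence level: 99%, α = 0.01
z_0.005 = 2.576
SE = σ/√n = 9/√111 = 0.8542
Margin of error = 2.576 × 0.8542 = 2.2004
CI: x̄ ± margin = 125 ± 2.2004
CI: (122.7996, 127.2004)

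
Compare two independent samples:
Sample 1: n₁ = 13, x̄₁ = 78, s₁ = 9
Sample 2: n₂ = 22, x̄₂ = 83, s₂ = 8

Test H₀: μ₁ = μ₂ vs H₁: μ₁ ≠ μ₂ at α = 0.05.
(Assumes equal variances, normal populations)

Pooled variance: s²_p = [12×9² + 21×8²]/(33) = 70.1818
s_p = 8.3775
SE = s_p×√(1/n₁ + 1/n₂) = 8.3775×√(1/13 + 1/22) = 2.9307
t = (x̄₁ - x̄₂)/SE = (78 - 83)/2.9307 = -1.7061
df = 33, t-critical = ±2.035
Decision: fail to reject H₀

Answer: t = -1.7061, fail to reject H₀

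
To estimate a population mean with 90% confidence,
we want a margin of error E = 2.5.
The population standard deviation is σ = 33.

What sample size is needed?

Answer: n = 472

Derivation:
z_0.05 = 1.645
n = (z×σ/E)² = (1.645×33/2.5)²
n = 471.4978
Round up: n = 472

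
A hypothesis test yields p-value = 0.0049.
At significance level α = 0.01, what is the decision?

Answer: reject H₀

Derivation:
Compare p-value to α:
0.0049 < 0.01
Decision: reject H₀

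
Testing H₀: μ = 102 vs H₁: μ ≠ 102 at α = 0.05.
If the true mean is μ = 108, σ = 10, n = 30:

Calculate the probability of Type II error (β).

SE = σ/√n = 10/√30 = 1.8257
Critical values: μ₀ ± z_0.025×SE = 102 ± 1.960×1.8257
Acceptance region: (98.4216, 105.5784)
Under H₁ (μ = 108): z_high = (105.5784 - 108)/1.8257 = -1.3264, z_low = (98.4216 - 108)/1.8257 = -5.2464
β = P(not reject | H₁) = Φ(-1.3264) - Φ(-5.2464) ≈ 0.0924

Answer: β ≈ 0.0924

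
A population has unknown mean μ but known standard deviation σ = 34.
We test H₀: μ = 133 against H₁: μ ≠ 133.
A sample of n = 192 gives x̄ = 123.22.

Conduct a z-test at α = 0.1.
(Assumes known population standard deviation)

Answer: z = -3.9858, reject H₀

Derivation:
Standard error: SE = σ/√n = 34/√192 = 2.4537
z-statistic: z = (x̄ - μ₀)/SE = (123.22 - 133)/2.4537 = -3.9858
Critical value: ±1.645
p-value = 0.0001
Decision: reject H₀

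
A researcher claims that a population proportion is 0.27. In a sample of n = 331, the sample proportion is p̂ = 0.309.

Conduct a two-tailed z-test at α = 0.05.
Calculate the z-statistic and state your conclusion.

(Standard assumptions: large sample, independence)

Answer: z = 1.5982, fail to reject H₀

Derivation:
H₀: p = 0.27, H₁: p ≠ 0.27
Standard error: SE = √(p₀(1-p₀)/n) = √(0.27×0.73/331) = 0.024402
z-statistic: z = (p̂ - p₀)/SE = (0.309 - 0.27)/0.024402 = 1.5982
Critical value: z_0.025 = ±1.960
p-value = 0.1100
Decision: fail to reject H₀ at α = 0.05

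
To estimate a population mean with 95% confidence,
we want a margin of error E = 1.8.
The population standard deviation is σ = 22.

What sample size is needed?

Answer: n = 574

Derivation:
z_0.025 = 1.960
n = (z×σ/E)² = (1.960×22/1.8)²
n = 573.8686
Round up: n = 574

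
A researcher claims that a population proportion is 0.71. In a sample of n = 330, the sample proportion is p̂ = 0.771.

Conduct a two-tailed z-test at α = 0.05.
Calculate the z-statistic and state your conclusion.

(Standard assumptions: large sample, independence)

H₀: p = 0.71, H₁: p ≠ 0.71
Standard error: SE = √(p₀(1-p₀)/n) = √(0.71×0.29/330) = 0.024979
z-statistic: z = (p̂ - p₀)/SE = (0.771 - 0.71)/0.024979 = 2.4421
Critical value: z_0.025 = ±1.960
p-value = 0.0146
Decision: reject H₀ at α = 0.05

Answer: z = 2.4421, reject H₀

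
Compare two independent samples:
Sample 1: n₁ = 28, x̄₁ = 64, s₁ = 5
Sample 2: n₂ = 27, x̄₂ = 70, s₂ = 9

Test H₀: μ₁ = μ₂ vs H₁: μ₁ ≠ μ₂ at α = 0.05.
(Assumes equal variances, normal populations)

Answer: t = -3.0709, reject H₀

Derivation:
Pooled variance: s²_p = [27×5² + 26×9²]/(53) = 52.4717
s_p = 7.2437
SE = s_p×√(1/n₁ + 1/n₂) = 7.2437×√(1/28 + 1/27) = 1.9538
t = (x̄₁ - x̄₂)/SE = (64 - 70)/1.9538 = -3.0709
df = 53, t-critical = ±2.006
Decision: reject H₀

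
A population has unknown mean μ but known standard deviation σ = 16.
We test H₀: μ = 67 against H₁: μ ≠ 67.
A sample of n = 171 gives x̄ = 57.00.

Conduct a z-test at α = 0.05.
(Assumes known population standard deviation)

Answer: z = -8.1726, reject H₀

Derivation:
Standard error: SE = σ/√n = 16/√171 = 1.2236
z-statistic: z = (x̄ - μ₀)/SE = (57.00 - 67)/1.2236 = -8.1726
Critical value: ±1.960
p-value < 0.0001
Decision: reject H₀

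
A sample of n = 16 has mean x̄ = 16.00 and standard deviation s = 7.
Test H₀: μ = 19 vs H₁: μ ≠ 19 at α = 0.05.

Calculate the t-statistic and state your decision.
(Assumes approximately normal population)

Answer: t = -1.7143, fail to reject H₀

Derivation:
df = n - 1 = 15
SE = s/√n = 7/√16 = 1.7500
t = (x̄ - μ₀)/SE = (16.00 - 19)/1.7500 = -1.7143
Critical value: t_{0.025,15} = ±2.131
p-value ≈ 0.1071
Decision: fail to reject H₀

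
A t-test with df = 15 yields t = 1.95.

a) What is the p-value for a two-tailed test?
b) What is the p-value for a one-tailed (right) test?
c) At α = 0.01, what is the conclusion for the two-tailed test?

Answer: a) 0.0701, b) 0.0351, c) fail to reject H₀

Derivation:
Using t-distribution with df = 15:
a) Two-tailed: p = 2×P(T > 1.95) = 0.0701
b) One-tailed: p = P(T > 1.95) = 0.0351
c) 0.0701 ≥ 0.01, fail to reject H₀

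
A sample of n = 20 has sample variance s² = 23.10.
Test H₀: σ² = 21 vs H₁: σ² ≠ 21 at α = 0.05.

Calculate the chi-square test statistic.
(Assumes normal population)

df = n - 1 = 19
χ² = (n-1)s²/σ₀² = 19×23.10/21 = 20.9000
Critical values: χ²_{0.975,19} = 8.907, χ²_{0.025,19} = 32.852
Rejection region: χ² < 8.907 or χ² > 32.852
Decision: fail to reject H₀

Answer: χ² = 20.9000, fail to reject H₀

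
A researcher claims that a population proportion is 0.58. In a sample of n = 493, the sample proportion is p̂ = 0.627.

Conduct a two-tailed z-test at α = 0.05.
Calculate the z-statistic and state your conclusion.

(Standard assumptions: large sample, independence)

Answer: z = 2.1144, reject H₀

Derivation:
H₀: p = 0.58, H₁: p ≠ 0.58
Standard error: SE = √(p₀(1-p₀)/n) = √(0.58×0.42/493) = 0.022229
z-statistic: z = (p̂ - p₀)/SE = (0.627 - 0.58)/0.022229 = 2.1144
Critical value: z_0.025 = ±1.960
p-value = 0.0345
Decision: reject H₀ at α = 0.05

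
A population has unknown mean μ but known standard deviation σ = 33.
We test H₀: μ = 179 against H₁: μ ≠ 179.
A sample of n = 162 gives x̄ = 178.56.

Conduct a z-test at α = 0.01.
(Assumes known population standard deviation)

Answer: z = -0.1697, fail to reject H₀

Derivation:
Standard error: SE = σ/√n = 33/√162 = 2.5927
z-statistic: z = (x̄ - μ₀)/SE = (178.56 - 179)/2.5927 = -0.1697
Critical value: ±2.576
p-value = 0.8652
Decision: fail to reject H₀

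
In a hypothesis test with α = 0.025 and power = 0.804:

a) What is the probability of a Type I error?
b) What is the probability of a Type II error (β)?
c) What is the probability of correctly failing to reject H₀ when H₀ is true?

a) Type I error probability = α = 0.025
b) Power = P(reject H₀ | H₁ true) = 1 - β = 0.804, so Type II error probability = β = 1 - Power = 0.196
c) P(fail to reject H₀ | H₀ true) = 1 - α = 0.975

Answer: a) 0.025, b) 0.196, c) 0.975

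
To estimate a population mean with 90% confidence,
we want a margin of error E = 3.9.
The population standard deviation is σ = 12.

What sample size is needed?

Answer: n = 26

Derivation:
z_0.05 = 1.645
n = (z×σ/E)² = (1.645×12/3.9)²
n = 25.6192
Round up: n = 26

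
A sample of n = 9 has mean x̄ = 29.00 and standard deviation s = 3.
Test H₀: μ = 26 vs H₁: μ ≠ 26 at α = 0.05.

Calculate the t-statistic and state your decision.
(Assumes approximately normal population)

df = n - 1 = 8
SE = s/√n = 3/√9 = 1.0000
t = (x̄ - μ₀)/SE = (29.00 - 26)/1.0000 = 3.0000
Critical value: t_{0.025,8} = ±2.306
p-value ≈ 0.0171
Decision: reject H₀

Answer: t = 3.0000, reject H₀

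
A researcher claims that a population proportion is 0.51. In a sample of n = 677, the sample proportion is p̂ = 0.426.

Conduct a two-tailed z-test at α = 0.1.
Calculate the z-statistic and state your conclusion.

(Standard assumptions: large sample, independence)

Answer: z = -4.3720, reject H₀

Derivation:
H₀: p = 0.51, H₁: p ≠ 0.51
Standard error: SE = √(p₀(1-p₀)/n) = √(0.51×0.49/677) = 0.019213
z-statistic: z = (p̂ - p₀)/SE = (0.426 - 0.51)/0.019213 = -4.3720
Critical value: z_0.05 = ±1.645
p-value < 0.0001
Decision: reject H₀ at α = 0.1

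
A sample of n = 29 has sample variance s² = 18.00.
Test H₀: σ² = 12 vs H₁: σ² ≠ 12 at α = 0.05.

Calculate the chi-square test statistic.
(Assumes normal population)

Answer: χ² = 42.0000, fail to reject H₀

Derivation:
df = n - 1 = 28
χ² = (n-1)s²/σ₀² = 28×18.00/12 = 42.0000
Critical values: χ²_{0.975,28} = 15.308, χ²_{0.025,28} = 44.461
Rejection region: χ² < 15.308 or χ² > 44.461
Decision: fail to reject H₀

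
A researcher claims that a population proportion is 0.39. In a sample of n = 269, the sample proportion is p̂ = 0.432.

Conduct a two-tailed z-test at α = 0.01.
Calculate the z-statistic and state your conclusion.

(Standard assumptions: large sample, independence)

Answer: z = 1.4123, fail to reject H₀

Derivation:
H₀: p = 0.39, H₁: p ≠ 0.39
Standard error: SE = √(p₀(1-p₀)/n) = √(0.39×0.61/269) = 0.029739
z-statistic: z = (p̂ - p₀)/SE = (0.432 - 0.39)/0.029739 = 1.4123
Critical value: z_0.005 = ±2.576
p-value = 0.1579
Decision: fail to reject H₀ at α = 0.01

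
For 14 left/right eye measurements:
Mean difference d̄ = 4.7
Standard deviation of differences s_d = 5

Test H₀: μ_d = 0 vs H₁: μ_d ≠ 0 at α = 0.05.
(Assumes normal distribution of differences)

Answer: t = 3.5172, reject H₀

Derivation:
df = n - 1 = 13
SE = s_d/√n = 5/√14 = 1.3363
t = d̄/SE = 4.7/1.3363 = 3.5172
Critical value: t_{0.025,13} = ±2.160
p-value ≈ 0.0038
Decision: reject H₀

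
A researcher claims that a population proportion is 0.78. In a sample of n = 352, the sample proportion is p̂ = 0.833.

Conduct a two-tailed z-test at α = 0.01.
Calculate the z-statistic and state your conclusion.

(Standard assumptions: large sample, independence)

H₀: p = 0.78, H₁: p ≠ 0.78
Standard error: SE = √(p₀(1-p₀)/n) = √(0.78×0.22/352) = 0.022079
z-statistic: z = (p̂ - p₀)/SE = (0.833 - 0.78)/0.022079 = 2.4005
Critical value: z_0.005 = ±2.576
p-value = 0.0164
Decision: fail to reject H₀ at α = 0.01

Answer: z = 2.4005, fail to reject H₀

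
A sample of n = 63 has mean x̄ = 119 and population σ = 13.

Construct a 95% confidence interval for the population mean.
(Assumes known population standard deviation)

Confidence level: 95%, α = 0.05
z_0.025 = 1.960
SE = σ/√n = 13/√63 = 1.6378
Margin of error = 1.960 × 1.6378 = 3.2101
CI: x̄ ± margin = 119 ± 3.2101
CI: (115.7899, 122.2101)

Answer: (115.7899, 122.2101)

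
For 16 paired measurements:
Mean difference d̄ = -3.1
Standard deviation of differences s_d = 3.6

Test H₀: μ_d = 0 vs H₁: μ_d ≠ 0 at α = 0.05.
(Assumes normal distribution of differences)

df = n - 1 = 15
SE = s_d/√n = 3.6/√16 = 0.9000
t = d̄/SE = -3.1/0.9000 = -3.4444
Critical value: t_{0.025,15} = ±2.131
p-value ≈ 0.0036
Decision: reject H₀

Answer: t = -3.4444, reject H₀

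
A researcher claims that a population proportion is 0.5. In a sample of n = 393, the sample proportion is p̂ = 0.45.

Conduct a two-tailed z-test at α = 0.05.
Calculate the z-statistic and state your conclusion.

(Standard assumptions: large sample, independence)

Answer: z = -1.9824, reject H₀

Derivation:
H₀: p = 0.5, H₁: p ≠ 0.5
Standard error: SE = √(p₀(1-p₀)/n) = √(0.5×0.5/393) = 0.025222
z-statistic: z = (p̂ - p₀)/SE = (0.45 - 0.5)/0.025222 = -1.9824
Critical value: z_0.025 = ±1.960
p-value = 0.0474
Decision: reject H₀ at α = 0.05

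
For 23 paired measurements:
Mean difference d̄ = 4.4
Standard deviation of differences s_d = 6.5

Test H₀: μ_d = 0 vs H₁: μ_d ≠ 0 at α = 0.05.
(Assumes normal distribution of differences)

df = n - 1 = 22
SE = s_d/√n = 6.5/√23 = 1.3553
t = d̄/SE = 4.4/1.3553 = 3.2465
Critical value: t_{0.025,22} = ±2.074
p-value ≈ 0.0037
Decision: reject H₀

Answer: t = 3.2465, reject H₀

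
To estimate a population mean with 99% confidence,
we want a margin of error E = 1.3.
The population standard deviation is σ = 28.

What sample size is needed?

z_0.005 = 2.576
n = (z×σ/E)² = (2.576×28/1.3)²
n = 3078.3718
Round up: n = 3079

Answer: n = 3079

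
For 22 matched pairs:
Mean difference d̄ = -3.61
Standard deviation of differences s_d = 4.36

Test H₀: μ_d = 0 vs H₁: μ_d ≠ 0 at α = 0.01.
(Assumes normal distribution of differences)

Answer: t = -3.8834, reject H₀

Derivation:
df = n - 1 = 21
SE = s_d/√n = 4.36/√22 = 0.9296
t = d̄/SE = -3.61/0.9296 = -3.8834
Critical value: t_{0.005,21} = ±2.831
p-value ≈ 0.0009
Decision: reject H₀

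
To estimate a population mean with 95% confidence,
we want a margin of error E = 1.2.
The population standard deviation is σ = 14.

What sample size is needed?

z_0.025 = 1.960
n = (z×σ/E)² = (1.960×14/1.2)²
n = 522.8844
Round up: n = 523

Answer: n = 523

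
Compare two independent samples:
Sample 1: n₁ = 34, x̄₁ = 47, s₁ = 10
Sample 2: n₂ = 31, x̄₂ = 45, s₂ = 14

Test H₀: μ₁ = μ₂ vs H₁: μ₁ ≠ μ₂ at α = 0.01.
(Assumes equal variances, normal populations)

Pooled variance: s²_p = [33×10² + 30×14²]/(63) = 145.7143
s_p = 12.0712
SE = s_p×√(1/n₁ + 1/n₂) = 12.0712×√(1/34 + 1/31) = 2.9977
t = (x̄₁ - x̄₂)/SE = (47 - 45)/2.9977 = 0.6672
df = 63, t-critical = ±2.656
Decision: fail to reject H₀

Answer: t = 0.6672, fail to reject H₀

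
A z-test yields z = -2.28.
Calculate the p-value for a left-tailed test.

For z = -2.28:
p = P(Z < -2.28) = Φ(-2.28) = 0.0113

Answer: p-value ≈ 0.0113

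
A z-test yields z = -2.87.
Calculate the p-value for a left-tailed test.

For z = -2.87:
p = P(Z < -2.87) = Φ(-2.87) = 0.0021

Answer: p-value ≈ 0.0021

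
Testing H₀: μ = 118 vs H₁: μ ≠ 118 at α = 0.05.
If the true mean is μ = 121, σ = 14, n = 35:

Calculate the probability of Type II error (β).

Answer: β ≈ 0.7550

Derivation:
SE = σ/√n = 14/√35 = 2.3664
Critical values: μ₀ ± z_0.025×SE = 118 ± 1.960×2.3664
Acceptance region: (113.3619, 122.6381)
Under H₁ (μ = 121): z_high = (122.6381 - 121)/2.3664 = 0.6922, z_low = (113.3619 - 121)/2.3664 = -3.2277
β = P(not reject | H₁) = Φ(0.6922) - Φ(-3.2277) ≈ 0.7550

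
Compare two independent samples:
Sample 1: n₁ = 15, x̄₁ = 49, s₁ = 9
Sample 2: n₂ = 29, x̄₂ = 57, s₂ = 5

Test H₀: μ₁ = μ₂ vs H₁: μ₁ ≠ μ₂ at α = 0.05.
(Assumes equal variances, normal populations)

Answer: t = -3.8066, reject H₀

Derivation:
Pooled variance: s²_p = [14×9² + 28×5²]/(42) = 43.6667
s_p = 6.6081
SE = s_p×√(1/n₁ + 1/n₂) = 6.6081×√(1/15 + 1/29) = 2.1016
t = (x̄₁ - x̄₂)/SE = (49 - 57)/2.1016 = -3.8066
df = 42, t-critical = ±2.018
Decision: reject H₀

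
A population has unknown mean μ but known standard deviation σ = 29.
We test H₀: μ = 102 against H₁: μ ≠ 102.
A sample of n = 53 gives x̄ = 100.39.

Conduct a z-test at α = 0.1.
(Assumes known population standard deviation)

Standard error: SE = σ/√n = 29/√53 = 3.9835
z-statistic: z = (x̄ - μ₀)/SE = (100.39 - 102)/3.9835 = -0.4042
Critical value: ±1.645
p-value = 0.6861
Decision: fail to reject H₀

Answer: z = -0.4042, fail to reject H₀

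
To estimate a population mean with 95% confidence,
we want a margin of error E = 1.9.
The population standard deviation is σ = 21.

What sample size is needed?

z_0.025 = 1.960
n = (z×σ/E)² = (1.960×21/1.9)²
n = 469.2924
Round up: n = 470

Answer: n = 470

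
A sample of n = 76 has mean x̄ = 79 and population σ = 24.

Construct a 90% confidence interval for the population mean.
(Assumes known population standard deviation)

Answer: (74.4713, 83.5287)

Derivation:
Confidence level: 90%, α = 0.1
z_0.05 = 1.645
SE = σ/√n = 24/√76 = 2.7530
Margin of error = 1.645 × 2.7530 = 4.5287
CI: x̄ ± margin = 79 ± 4.5287
CI: (74.4713, 83.5287)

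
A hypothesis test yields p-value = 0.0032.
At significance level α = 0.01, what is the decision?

Answer: reject H₀

Derivation:
Compare p-value to α:
0.0032 < 0.01
Decision: reject H₀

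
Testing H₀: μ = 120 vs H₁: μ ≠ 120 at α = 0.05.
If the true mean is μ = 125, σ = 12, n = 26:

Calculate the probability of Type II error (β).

SE = σ/√n = 12/√26 = 2.3534
Critical values: μ₀ ± z_0.025×SE = 120 ± 1.960×2.3534
Acceptance region: (115.3873, 124.6127)
Under H₁ (μ = 125): z_high = (124.6127 - 125)/2.3534 = -0.1646, z_low = (115.3873 - 125)/2.3534 = -4.0846
β = P(not reject | H₁) = Φ(-0.1646) - Φ(-4.0846) ≈ 0.4346

Answer: β ≈ 0.4346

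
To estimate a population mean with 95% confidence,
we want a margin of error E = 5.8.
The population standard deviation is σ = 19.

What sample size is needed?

z_0.025 = 1.960
n = (z×σ/E)² = (1.960×19/5.8)²
n = 41.2253
Round up: n = 42

Answer: n = 42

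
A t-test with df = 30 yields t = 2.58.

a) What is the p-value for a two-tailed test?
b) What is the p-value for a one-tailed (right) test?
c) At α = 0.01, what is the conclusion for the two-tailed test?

Using t-distribution with df = 30:
a) Two-tailed: p = 2×P(T > 2.58) = 0.0150
b) One-tailed: p = P(T > 2.58) = 0.0075
c) 0.0150 ≥ 0.01, fail to reject H₀

Answer: a) 0.0150, b) 0.0075, c) fail to reject H₀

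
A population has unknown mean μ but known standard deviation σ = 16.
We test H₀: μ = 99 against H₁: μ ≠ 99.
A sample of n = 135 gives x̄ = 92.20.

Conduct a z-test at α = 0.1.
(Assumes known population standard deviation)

Answer: z = -4.9379, reject H₀

Derivation:
Standard error: SE = σ/√n = 16/√135 = 1.3771
z-statistic: z = (x̄ - μ₀)/SE = (92.20 - 99)/1.3771 = -4.9379
Critical value: ±1.645
p-value < 0.0001
Decision: reject H₀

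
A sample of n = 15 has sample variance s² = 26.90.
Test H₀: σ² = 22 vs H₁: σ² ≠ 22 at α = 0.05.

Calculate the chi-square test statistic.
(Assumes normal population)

Answer: χ² = 17.1182, fail to reject H₀

Derivation:
df = n - 1 = 14
χ² = (n-1)s²/σ₀² = 14×26.90/22 = 17.1182
Critical values: χ²_{0.975,14} = 5.629, χ²_{0.025,14} = 26.119
Rejection region: χ² < 5.629 or χ² > 26.119
Decision: fail to reject H₀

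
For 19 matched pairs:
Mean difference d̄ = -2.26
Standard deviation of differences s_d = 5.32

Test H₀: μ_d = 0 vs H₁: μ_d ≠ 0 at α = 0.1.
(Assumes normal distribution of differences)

Answer: t = -1.8517, reject H₀

Derivation:
df = n - 1 = 18
SE = s_d/√n = 5.32/√19 = 1.2205
t = d̄/SE = -2.26/1.2205 = -1.8517
Critical value: t_{0.05,18} = ±1.734
p-value ≈ 0.0805
Decision: reject H₀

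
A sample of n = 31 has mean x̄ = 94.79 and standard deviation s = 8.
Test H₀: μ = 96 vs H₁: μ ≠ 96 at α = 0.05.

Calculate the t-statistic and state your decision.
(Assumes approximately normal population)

df = n - 1 = 30
SE = s/√n = 8/√31 = 1.4368
t = (x̄ - μ₀)/SE = (94.79 - 96)/1.4368 = -0.8421
Critical value: t_{0.025,30} = ±2.042
p-value ≈ 0.4064
Decision: fail to reject H₀

Answer: t = -0.8421, fail to reject H₀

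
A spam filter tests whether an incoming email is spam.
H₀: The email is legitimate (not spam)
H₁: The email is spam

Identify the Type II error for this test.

Type I error (α): Rejecting H₀ when H₀ is true
Type II error (β): Failing to reject H₀ when H₁ is true

Answer: Letting a spam email through to the inbox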